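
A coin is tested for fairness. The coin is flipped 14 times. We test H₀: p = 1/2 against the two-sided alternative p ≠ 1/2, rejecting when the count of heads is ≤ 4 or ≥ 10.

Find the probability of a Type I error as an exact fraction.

α = P(Y ≤ 4 or Y ≥ 10 | p = 1/2), Y ~ Binomial(14, 1/2).
Each tail has probability (1 + 14 + 91 + 364 + 1001)/16384; doubling gives α = 2942/16384 = 1471/8192.

1471/8192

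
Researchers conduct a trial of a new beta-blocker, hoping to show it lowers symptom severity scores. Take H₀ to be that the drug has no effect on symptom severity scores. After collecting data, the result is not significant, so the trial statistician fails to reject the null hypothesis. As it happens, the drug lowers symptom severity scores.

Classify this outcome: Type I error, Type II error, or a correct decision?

Type II error

H₀ was not rejected, but H₀ is actually false.
Failing to reject a false null hypothesis is a Type II error (false negative).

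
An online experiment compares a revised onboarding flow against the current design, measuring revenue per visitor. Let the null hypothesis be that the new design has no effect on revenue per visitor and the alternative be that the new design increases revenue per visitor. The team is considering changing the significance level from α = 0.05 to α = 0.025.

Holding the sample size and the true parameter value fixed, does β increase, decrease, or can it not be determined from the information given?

It increases.

Tightening α shrinks the rejection region. When Ha holds, fewer sample outcomes clear the stricter threshold, so more fall in the acceptance region.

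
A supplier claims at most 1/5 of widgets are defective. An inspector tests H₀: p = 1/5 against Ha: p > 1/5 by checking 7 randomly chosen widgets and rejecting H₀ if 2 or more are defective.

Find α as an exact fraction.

33069/78125

Under H₀, S ~ Binomial(7, 1/5); the Type I error rate is P(S ≥ 2).
α = 1 − P(S ≤ 1) = 1 − 45056/78125 = 33069/78125.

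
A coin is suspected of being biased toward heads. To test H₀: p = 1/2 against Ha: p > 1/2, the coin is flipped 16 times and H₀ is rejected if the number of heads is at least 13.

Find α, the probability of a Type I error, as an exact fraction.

Under H₀, X ~ Binomial(16, 1/2), and α = P(X ≥ 13).
Summing the upper tail: (560 + 120 + 16 + 1) / 2^16 = 697/65536.

697/65536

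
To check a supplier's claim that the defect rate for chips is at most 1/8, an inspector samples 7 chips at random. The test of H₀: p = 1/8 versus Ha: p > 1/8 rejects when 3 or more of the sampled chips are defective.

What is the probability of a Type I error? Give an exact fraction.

97119/2097152

Under H₀, K ~ Binomial(7, 1/8); the Type I error rate is P(K ≥ 3).
Via the complement, α = 1 − Σ_{j=0}^{2} C(7,j)(1/8)^j(7/8)^{7-j} = 97119/2097152.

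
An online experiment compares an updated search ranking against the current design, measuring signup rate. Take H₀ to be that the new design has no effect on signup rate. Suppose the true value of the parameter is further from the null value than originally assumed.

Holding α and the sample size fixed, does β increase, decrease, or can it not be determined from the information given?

The further the true parameter sits from the null value, the more of the Ha sampling distribution falls in the rejection region.

It decreases.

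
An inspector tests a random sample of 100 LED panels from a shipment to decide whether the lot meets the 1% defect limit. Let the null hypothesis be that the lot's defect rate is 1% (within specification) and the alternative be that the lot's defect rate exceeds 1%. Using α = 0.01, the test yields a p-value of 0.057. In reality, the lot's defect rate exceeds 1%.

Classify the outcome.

Type II error

Since p = 0.057 ≥ α = 0.01, H₀ is not rejected.
H₀ is false (actually the lot's defect rate exceeds 1%).
Failing to reject a false H₀ is a Type II error.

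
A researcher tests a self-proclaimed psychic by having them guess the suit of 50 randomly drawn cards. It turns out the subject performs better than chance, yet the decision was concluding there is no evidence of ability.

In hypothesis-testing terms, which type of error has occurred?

The null hypothesis here is that the subject is guessing at random (p = 1/4).
'Concluding there is no evidence of ability' corresponds to failing to reject H₀.
H₀ was not rejected but H₀ is false — a Type II error (false negative).

Type II error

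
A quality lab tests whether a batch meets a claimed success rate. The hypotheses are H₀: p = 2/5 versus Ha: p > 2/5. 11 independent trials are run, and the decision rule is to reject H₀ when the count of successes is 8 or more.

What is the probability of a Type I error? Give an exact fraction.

Under H₀, Y ~ Binomial(11, 2/5), and α = P(Y ≥ 8).
Summing C(11,j)(2/5)^j(3/5)^{11−j} for j = 8,…,11 gives 285952/9765625.

285952/9765625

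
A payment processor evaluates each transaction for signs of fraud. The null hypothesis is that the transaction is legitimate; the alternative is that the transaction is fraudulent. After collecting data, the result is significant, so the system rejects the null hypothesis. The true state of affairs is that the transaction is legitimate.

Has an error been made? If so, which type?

Type I error

H₀ was rejected, but H₀ is actually true.
Rejecting a true null hypothesis is a Type I error (false positive).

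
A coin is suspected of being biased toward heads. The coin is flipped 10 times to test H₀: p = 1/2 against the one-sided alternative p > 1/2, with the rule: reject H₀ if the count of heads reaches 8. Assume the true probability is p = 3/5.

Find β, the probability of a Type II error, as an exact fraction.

8131936/9765625

β = P(fail to reject H₀ | Ha true) = P(Y ≤ 7 | p = 3/5), Y ~ Binomial(10, 3/5).
Summing C(10,j)·(3/5)^j·(2/5)^{10-j} for j = 0..7 gives 8131936/9765625.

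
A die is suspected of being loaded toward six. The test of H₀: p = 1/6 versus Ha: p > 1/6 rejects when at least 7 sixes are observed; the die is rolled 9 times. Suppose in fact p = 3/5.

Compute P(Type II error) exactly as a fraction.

1500416/1953125

β = P(fail to reject H₀ | Ha true) = P(S ≤ 6 | p = 3/5), S ~ Binomial(9, 3/5).
Equivalently, β = 1 − P(S ≥ 7) = 1500416/1953125.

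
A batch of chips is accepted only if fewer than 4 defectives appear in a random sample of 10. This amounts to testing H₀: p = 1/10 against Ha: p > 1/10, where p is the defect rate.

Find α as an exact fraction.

α = P(reject H₀ | H₀ true) = P(Y ≥ 4 | p = 1/10), Y ~ Binomial(10, 1/10).
Via the complement, α = 1 − Σ_{j=0}^{3} C(10,j)(1/10)^j(9/10)^{10-j} = 7996999/625000000.

7996999/625000000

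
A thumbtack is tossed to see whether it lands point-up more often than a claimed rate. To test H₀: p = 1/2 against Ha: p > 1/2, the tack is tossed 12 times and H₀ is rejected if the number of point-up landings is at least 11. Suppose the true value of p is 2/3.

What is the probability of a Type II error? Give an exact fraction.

502769/531441

Under the alternative p = 2/3, X ~ Binomial(12, 2/3); β is the probability the test does not reject, P(X < 11).
Summing C(12,j)·(2/3)^j·(1/3)^{12-j} for j = 0..10 gives 502769/531441.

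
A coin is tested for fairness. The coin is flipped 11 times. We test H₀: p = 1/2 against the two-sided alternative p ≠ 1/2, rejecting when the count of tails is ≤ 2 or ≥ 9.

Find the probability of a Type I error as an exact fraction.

67/1024

α = P(K ≤ 2 or K ≥ 9 | p = 1/2), K ~ Binomial(11, 1/2).
By symmetry, α = 2·P(K ≤ 2) = 2·(1 + 11 + 55)/2048 = 134/2048 = 67/1024.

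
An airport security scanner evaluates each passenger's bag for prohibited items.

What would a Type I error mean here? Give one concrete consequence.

A Type I error would mean concluding that the bag contains a prohibited item when in fact the bag contains no prohibited items. Consequence: a harmless bag is searched, delaying the passenger.

With the conventional null hypothesis that the bag contains no prohibited items:
A Type I error is rejecting H₀ when H₀ is true.
Here that means flagging the bag for a manual search when actually the bag contains no prohibited items.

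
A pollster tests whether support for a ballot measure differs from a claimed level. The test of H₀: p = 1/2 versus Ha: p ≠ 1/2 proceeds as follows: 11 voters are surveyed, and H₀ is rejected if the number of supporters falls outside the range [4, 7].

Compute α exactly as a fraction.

29/128

α = P(S ≤ 3 or S ≥ 8 | p = 1/2), S ~ Binomial(11, 1/2).
The two tails are symmetric, so α = 2·(1 + 11 + 55 + 165)/2^11 = 464/2048 = 29/128.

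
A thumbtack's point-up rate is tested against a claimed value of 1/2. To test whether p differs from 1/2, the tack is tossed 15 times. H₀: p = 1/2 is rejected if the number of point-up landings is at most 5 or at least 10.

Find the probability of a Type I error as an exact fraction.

Under H₀, Y ~ Binomial(15, 1/2); α is the probability of landing in either tail, P(Y ≤ 5) + P(Y ≥ 10).
The two tails are symmetric, so α = 2·(1 + 15 + 105 + 455 + 1365 + 3003)/2^15 = 9888/32768 = 309/1024.

309/1024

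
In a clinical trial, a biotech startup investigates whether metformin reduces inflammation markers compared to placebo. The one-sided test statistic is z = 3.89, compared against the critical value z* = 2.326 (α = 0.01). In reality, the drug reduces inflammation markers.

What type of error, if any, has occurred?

No error — this is a correct decision.

The conventional null hypothesis is that the drug has no effect on inflammation markers.
Since z = 3.89 > z* = 2.326, H₀ is rejected.
H₀ is false (actually the drug reduces inflammation markers).
The decision matches the true state — no error.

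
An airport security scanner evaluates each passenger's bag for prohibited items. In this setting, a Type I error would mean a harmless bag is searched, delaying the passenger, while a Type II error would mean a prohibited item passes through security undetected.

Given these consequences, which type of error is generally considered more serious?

Type II error

The Type II consequence (a prohibited item passes through security undetected) is more severe than the Type I consequence (a harmless bag is searched, delaying the passenger).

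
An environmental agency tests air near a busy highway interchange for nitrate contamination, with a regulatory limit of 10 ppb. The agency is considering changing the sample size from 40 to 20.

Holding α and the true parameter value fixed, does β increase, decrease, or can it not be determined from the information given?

It increases.

A smaller sample increases the standard error, so the sampling distributions under H₀ and Ha overlap more.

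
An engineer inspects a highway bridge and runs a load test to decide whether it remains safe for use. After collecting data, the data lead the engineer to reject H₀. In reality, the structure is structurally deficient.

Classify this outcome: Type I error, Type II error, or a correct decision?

The conventional null hypothesis here is that the structure meets the required load capacity (safe).
The test rejected a false H₀ — the decision matches the true state.

No error — this is a correct decision.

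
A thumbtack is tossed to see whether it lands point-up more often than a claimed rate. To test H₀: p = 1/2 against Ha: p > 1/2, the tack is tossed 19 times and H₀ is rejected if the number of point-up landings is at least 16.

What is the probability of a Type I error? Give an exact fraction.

145/65536

α = P(reject H₀ | H₀ true) = P(Y ≥ 16 | p = 1/2), with Y ~ Binomial(19, 1/2).
Summing the upper tail: (969 + 171 + 19 + 1) / 2^19 = 1160/524288 = 145/65536.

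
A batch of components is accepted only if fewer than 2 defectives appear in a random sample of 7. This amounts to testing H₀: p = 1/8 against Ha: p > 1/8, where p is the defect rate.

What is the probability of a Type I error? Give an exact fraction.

225033/1048576

The significance level is the probability, assuming p = 1/8, of seeing 2 or more defectives in 7 draws.
Computing the lower-tail complement: 1 − 823543/1048576 = 225033/1048576.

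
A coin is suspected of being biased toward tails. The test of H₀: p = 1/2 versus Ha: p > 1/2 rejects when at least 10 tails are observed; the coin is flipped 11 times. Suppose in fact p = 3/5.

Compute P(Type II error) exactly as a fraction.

1894076/1953125

A Type II error is failing to reject when Ha holds: with p = 3/5, β = P(S ≤ 9).
Equivalently, β = 1 − P(S ≥ 10) = 1894076/1953125.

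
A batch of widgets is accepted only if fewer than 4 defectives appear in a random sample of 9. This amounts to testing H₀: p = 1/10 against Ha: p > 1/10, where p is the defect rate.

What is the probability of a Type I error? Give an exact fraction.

4165547/500000000

The significance level is the probability, assuming p = 1/10, of seeing 4 or more defectives in 9 draws.
Computing the lower-tail complement: 1 − 495834453/500000000 = 4165547/500000000.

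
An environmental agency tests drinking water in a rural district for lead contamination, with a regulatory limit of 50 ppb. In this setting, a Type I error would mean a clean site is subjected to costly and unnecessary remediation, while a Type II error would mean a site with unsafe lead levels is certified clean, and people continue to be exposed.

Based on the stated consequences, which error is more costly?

Type II error

The Type II consequence (a site with unsafe lead levels is certified clean, and people continue to be exposed) is more severe than the Type I consequence (a clean site is subjected to costly and unnecessary remediation).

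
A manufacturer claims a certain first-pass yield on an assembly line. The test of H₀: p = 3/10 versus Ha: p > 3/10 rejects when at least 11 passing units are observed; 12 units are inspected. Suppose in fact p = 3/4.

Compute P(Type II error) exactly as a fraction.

14120011/16777216

A Type II error is failing to reject when Ha holds: with p = 3/4, β = P(X ≤ 10).
Summing C(12,j)·(3/4)^j·(1/4)^{12-j} for j = 0..10 gives 14120011/16777216.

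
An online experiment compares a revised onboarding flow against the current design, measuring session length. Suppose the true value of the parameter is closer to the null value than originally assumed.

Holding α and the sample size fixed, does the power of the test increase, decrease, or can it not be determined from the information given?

A smaller departure from H₀ means the test statistic under Ha is distributed closer to where it would be under H₀; rejection becomes less likely.
Since power = 1 − β and β increases, power decreases.

It decreases.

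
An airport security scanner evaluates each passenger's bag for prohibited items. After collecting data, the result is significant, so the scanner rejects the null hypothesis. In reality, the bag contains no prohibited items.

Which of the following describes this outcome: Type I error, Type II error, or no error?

The conventional null hypothesis here is that the bag contains no prohibited items.
H₀ was rejected, but H₀ is actually true.
Rejecting a true null hypothesis is a Type I error (false positive).

Type I error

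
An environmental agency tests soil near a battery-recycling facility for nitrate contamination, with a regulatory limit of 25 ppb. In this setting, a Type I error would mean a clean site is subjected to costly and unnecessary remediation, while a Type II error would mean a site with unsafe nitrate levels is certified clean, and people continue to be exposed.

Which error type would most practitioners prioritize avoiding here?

Type II error

The Type II consequence (a site with unsafe nitrate levels is certified clean, and people continue to be exposed) is more severe than the Type I consequence (a clean site is subjected to costly and unnecessary remediation).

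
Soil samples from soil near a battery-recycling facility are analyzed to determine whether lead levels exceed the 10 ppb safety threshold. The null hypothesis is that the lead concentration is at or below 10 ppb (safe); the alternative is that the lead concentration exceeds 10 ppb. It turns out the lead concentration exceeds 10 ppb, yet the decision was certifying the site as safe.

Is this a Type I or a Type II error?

Type II error

'Certifying the site as safe' corresponds to failing to reject H₀.
H₀ was not rejected but H₀ is false — a Type II error (false negative).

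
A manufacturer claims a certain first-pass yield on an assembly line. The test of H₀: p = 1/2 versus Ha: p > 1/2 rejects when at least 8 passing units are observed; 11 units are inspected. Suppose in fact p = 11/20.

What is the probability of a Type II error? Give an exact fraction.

β = P(fail to reject H₀ | Ha true) = P(K ≤ 7 | p = 11/20), K ~ Binomial(11, 11/20).
Equivalently, β = 1 − P(K ≥ 8) = 828290341647/1024000000000.

828290341647/1024000000000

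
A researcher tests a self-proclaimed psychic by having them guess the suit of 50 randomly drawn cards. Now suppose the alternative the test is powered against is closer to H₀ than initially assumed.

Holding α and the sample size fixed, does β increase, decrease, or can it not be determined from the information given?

A smaller true effect puts the Ha sampling distribution closer to H₀, so more of it falls in the non-rejection region.

It increases.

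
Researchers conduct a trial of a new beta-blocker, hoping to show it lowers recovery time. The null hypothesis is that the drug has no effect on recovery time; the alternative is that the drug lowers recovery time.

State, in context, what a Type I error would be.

A Type I error would mean concluding that the drug lowers recovery time when in fact the drug has no effect on recovery time.

A Type I error is rejecting H₀ when H₀ is true.
Here that means concluding that the drug is effective when actually the drug has no effect on recovery time.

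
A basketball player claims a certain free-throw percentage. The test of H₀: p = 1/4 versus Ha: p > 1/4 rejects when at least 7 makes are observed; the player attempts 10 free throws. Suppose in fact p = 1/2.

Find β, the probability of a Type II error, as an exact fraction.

53/64

A Type II error is failing to reject when Ha holds: with p = 1/2, β = P(X ≤ 6).
Summing C(10,j)·(1/2)^j·(1/2)^{10-j} for j = 0..6 gives 53/64.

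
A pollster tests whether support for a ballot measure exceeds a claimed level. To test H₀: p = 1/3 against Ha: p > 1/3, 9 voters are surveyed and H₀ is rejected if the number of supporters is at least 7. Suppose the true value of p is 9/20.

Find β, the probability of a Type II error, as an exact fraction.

30407271323/32000000000

A Type II error is failing to reject when Ha holds: with p = 9/20, β = P(X ≤ 6).
Summing C(9,j)·(9/20)^j·(11/20)^{9-j} for j = 0..6 gives 30407271323/32000000000.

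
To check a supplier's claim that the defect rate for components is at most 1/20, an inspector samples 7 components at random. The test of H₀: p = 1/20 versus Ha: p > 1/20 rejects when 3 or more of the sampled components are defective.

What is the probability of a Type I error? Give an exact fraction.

α = P(reject H₀ | H₀ true) = P(S ≥ 3 | p = 1/20), S ~ Binomial(7, 1/20).
Computing the lower-tail complement: 1 − 255038197/256000000 = 961803/256000000.

961803/256000000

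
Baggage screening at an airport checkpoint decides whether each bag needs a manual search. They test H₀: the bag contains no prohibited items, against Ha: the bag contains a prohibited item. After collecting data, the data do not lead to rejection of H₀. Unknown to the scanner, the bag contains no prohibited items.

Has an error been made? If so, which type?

No error (correct decision).

The test retained a true H₀ — the decision matches the true state.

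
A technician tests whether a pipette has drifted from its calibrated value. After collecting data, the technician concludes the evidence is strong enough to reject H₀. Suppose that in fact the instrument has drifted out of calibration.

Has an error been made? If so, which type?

No error (correct decision).

The conventional null hypothesis here is that the instrument is correctly calibrated.
The test rejected a false H₀ — the decision matches the true state.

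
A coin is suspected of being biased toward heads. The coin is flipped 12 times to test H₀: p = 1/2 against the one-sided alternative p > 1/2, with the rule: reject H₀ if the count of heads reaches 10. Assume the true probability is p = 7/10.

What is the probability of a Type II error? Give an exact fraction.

β = P(fail to reject H₀ | Ha true) = P(K ≤ 9 | p = 7/10), K ~ Binomial(12, 7/10).
Summing C(12,j)·(7/10)^j·(3/10)^{12-j} for j = 0..9 gives 149436930429/200000000000.

149436930429/200000000000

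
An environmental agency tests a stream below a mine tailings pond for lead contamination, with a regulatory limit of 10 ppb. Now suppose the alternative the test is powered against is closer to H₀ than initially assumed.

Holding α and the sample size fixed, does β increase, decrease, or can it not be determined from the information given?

When the true parameter is near the null value, the test has a harder time distinguishing Ha from H₀.

It increases.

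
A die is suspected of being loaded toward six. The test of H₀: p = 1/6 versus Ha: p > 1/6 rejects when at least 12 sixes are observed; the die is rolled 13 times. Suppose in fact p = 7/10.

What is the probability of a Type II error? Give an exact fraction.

4681650394377/5000000000000

Under the alternative p = 7/10, Y ~ Binomial(13, 7/10); β is the probability the test does not reject, P(Y < 12).
Adding the binomial probabilities P(Y=0)+…+P(Y=11) at p = 7/10 gives 4681650394377/5000000000000.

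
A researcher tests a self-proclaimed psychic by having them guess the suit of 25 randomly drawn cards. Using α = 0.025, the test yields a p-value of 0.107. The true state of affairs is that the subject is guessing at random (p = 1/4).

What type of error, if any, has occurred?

The conventional null hypothesis is that the subject is guessing at random (p = 1/4).
Since p = 0.107 ≥ α = 0.025, H₀ is not rejected.
H₀ is true (actually the subject is guessing at random (p = 1/4)).
The decision matches the true state — no error.

No error — this is a correct decision.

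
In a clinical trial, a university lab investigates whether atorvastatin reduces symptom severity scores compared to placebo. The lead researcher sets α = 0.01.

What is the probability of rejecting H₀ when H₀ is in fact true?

0.01

The significance level α is, by definition, the probability of a Type I error — P(reject H₀ | H₀ true).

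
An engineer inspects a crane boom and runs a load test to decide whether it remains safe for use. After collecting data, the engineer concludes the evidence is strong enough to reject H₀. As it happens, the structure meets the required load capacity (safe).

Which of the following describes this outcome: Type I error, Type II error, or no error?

The conventional null hypothesis here is that the structure meets the required load capacity (safe).
H₀ was rejected, but H₀ is actually true.
Rejecting a true null hypothesis is a Type I error (false positive).

Type I error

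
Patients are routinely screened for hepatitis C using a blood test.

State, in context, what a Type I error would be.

With the conventional null hypothesis that the patient does not have hepatitis C:
A Type I error is rejecting H₀ when H₀ is true.
Here that means flagging the patient as positive and ordering follow-up testing when actually the patient does not have hepatitis C.

A Type I error would mean concluding that the patient has hepatitis C when in fact the patient does not have hepatitis C.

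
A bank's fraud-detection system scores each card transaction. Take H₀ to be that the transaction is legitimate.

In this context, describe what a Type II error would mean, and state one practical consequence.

A Type II error is failing to reject H₀ when H₀ is false.
Here that means approving the transaction when actually the transaction is fraudulent.

A Type II error would mean concluding that the transaction is legitimate (or at least failing to establish that the transaction is fraudulent) when in fact the transaction is fraudulent. Consequence: a fraudulent charge goes through and the bank absorbs the loss.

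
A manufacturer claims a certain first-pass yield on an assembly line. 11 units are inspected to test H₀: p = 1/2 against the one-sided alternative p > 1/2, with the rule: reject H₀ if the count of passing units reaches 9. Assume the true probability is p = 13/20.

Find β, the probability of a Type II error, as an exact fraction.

32762721984671/40960000000000

A Type II error is failing to reject when Ha holds: with p = 13/20, β = P(X ≤ 8).
Summing C(11,j)·(13/20)^j·(7/20)^{11-j} for j = 0..8 gives 32762721984671/40960000000000.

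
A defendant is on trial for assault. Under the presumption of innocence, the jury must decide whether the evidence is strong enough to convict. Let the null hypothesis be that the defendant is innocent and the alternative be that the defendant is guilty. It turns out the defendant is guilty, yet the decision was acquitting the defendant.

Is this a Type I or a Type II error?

Type II error

'Acquitting the defendant' corresponds to failing to reject H₀.
H₀ was not rejected but H₀ is false — a Type II error (false negative).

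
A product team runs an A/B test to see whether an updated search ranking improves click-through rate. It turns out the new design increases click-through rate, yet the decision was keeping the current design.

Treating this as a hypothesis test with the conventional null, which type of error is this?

Type II error

The null hypothesis here is that the new design has no effect on click-through rate.
'Keeping the current design' corresponds to failing to reject H₀.
H₀ was not rejected but H₀ is false — a Type II error (false negative).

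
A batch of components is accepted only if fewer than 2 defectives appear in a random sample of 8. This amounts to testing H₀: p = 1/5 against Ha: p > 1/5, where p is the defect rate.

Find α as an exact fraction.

194017/390625

The significance level is the probability, assuming p = 1/5, of seeing 2 or more defectives in 8 draws.
Via the complement, α = 1 − Σ_{j=0}^{1} C(8,j)(1/5)^j(4/5)^{8-j} = 194017/390625.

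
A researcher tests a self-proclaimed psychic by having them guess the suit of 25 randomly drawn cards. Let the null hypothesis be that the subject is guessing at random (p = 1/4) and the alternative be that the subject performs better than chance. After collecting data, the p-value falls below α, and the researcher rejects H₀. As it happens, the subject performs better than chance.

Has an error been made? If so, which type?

The test rejected a false H₀ — the decision matches the true state.

No error — this is a correct decision.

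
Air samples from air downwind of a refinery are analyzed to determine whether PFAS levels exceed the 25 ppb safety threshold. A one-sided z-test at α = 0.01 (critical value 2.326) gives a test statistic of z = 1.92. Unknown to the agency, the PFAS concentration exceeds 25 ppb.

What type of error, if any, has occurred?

The conventional null hypothesis is that the PFAS concentration is at or below 25 ppb (safe).
Since z = 1.92 ≤ z* = 2.326, H₀ is not rejected.
H₀ is false (actually the PFAS concentration exceeds 25 ppb).
Failing to reject a false H₀ is a Type II error.

Type II error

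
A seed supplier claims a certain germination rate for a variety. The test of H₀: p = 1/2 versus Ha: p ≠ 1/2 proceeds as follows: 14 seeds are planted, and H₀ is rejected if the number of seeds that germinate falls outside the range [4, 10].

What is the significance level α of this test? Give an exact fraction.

235/4096

The significance level is the null-hypothesis probability of the rejection region {≤3} ∪ {≥11}.
The two tails are symmetric, so α = 2·(1 + 14 + 91 + 364)/2^14 = 940/16384 = 235/4096.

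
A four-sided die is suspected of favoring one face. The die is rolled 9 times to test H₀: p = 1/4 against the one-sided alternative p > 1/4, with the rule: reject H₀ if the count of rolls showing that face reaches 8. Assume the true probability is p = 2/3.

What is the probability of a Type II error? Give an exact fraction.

β = P(fail to reject H₀ | Ha true) = P(S ≤ 7 | p = 2/3), S ~ Binomial(9, 2/3).
Adding the binomial probabilities P(S=0)+…+P(S=7) at p = 2/3 gives 16867/19683.

16867/19683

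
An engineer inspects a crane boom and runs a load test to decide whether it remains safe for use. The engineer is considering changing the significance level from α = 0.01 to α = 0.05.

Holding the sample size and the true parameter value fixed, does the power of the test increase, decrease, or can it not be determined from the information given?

It increases.

A larger α widens the rejection region, so when the alternative is true more outcomes lead to rejection — failing to reject becomes less likely.
Since power = 1 − β and β decreases, power increases.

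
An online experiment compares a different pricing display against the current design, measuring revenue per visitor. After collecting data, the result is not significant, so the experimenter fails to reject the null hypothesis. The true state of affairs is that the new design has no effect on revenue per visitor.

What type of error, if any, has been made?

The conventional null hypothesis here is that the new design has no effect on revenue per visitor.
The test retained a true H₀ — the decision matches the true state.

No error — this is a correct decision.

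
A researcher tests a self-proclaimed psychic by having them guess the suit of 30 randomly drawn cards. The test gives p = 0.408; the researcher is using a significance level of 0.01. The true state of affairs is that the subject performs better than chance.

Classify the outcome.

The conventional null hypothesis is that the subject is guessing at random (p = 1/4).
Since p = 0.408 ≥ α = 0.01, H₀ is not rejected.
H₀ is false (actually the subject performs better than chance).
Failing to reject a false H₀ is a Type II error.

Type II error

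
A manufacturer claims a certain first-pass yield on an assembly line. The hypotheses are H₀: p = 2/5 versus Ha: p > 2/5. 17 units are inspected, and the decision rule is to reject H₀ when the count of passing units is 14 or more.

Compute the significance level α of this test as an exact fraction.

Under H₀, S ~ Binomial(17, 2/5), and α = P(S ≥ 14).
Summing C(17,j)(2/5)^j(3/5)^{17−j} for j = 14,…,17 gives 68878336/152587890625.

68878336/152587890625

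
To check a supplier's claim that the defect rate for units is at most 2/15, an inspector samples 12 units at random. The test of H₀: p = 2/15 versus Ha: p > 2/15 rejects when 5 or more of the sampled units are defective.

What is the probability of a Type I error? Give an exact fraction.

Under H₀, X ~ Binomial(12, 2/15); the Type I error rate is P(X ≥ 5).
Computing the lower-tail complement: 1 − 8521938842287/8649755859375 = 127817017088/8649755859375.

127817017088/8649755859375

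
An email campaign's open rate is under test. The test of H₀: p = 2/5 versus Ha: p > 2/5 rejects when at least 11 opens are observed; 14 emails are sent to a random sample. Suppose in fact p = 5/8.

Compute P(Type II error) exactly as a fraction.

Under the alternative p = 5/8, S ~ Binomial(14, 5/8); β is the probability the test does not reject, P(S < 11).
Summing C(14,j)·(5/8)^j·(3/8)^{14-j} for j = 0..10 gives 1830419739927/2199023255552.

1830419739927/2199023255552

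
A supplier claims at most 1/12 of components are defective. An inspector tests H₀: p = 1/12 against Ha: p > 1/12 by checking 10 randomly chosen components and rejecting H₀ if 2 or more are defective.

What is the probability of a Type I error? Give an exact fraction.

The significance level is the probability, assuming p = 1/12, of seeing 2 or more defectives in 10 draws.
Via the complement, α = 1 − Σ_{j=0}^{1} C(10,j)(1/12)^j(11/12)^{10-j} = 4133487571/20639121408.

4133487571/20639121408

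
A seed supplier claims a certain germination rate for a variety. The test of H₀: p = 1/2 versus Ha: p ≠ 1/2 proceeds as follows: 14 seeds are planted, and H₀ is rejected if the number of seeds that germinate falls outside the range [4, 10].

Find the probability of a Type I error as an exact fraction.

235/4096

α = P(K ≤ 3 or K ≥ 11 | p = 1/2), K ~ Binomial(14, 1/2).
Each tail has probability (1 + 14 + 91 + 364)/16384; doubling gives α = 940/16384 = 235/4096.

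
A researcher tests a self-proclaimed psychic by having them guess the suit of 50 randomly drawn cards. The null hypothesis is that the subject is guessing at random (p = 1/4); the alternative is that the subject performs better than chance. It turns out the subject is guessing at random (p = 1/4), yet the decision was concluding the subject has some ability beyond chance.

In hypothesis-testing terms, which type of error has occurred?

'Concluding the subject has some ability beyond chance' corresponds to rejecting H₀.
H₀ was rejected but H₀ is true — a Type I error (false positive).

Type I error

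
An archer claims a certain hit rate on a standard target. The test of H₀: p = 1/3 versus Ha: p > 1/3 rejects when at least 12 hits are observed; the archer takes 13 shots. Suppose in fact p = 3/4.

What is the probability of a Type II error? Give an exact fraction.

3662863/4194304

Under the alternative p = 3/4, K ~ Binomial(13, 3/4); β is the probability the test does not reject, P(K < 12).
Summing C(13,j)·(3/4)^j·(1/4)^{13-j} for j = 0..11 gives 3662863/4194304.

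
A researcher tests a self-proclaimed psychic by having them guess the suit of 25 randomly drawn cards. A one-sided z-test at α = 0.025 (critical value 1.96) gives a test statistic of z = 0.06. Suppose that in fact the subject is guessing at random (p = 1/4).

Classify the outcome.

The conventional null hypothesis is that the subject is guessing at random (p = 1/4).
Since z = 0.06 ≤ z* = 1.96, H₀ is not rejected.
H₀ is true (actually the subject is guessing at random (p = 1/4)).
The decision matches the true state — no error.

Neither — the decision is correct.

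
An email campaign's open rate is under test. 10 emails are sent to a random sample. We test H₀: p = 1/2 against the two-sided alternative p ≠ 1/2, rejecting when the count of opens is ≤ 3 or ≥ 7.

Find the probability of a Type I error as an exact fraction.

11/32

The significance level is the null-hypothesis probability of the rejection region {≤3} ∪ {≥7}.
Each tail has probability (1 + 10 + 45 + 120)/1024; doubling gives α = 352/1024 = 11/32.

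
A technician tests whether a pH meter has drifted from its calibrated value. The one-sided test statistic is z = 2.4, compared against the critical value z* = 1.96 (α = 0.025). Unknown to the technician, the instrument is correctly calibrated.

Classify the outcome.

The conventional null hypothesis is that the instrument is correctly calibrated.
Since z = 2.4 > z* = 1.96, H₀ is rejected.
H₀ is true (actually the instrument is correctly calibrated).
Rejecting a true H₀ is a Type I error.

Type I error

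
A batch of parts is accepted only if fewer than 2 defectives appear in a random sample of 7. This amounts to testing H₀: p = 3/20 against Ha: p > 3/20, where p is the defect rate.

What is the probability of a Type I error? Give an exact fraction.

181386189/640000000

The significance level is the probability, assuming p = 3/20, of seeing 2 or more defectives in 7 draws.
Via the complement, α = 1 − Σ_{j=0}^{1} C(7,j)(3/20)^j(17/20)^{7-j} = 181386189/640000000.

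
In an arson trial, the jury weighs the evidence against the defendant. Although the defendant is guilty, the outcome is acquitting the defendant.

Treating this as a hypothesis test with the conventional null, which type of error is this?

The null hypothesis here is that the defendant is innocent.
'Acquitting the defendant' corresponds to failing to reject H₀.
H₀ was not rejected but H₀ is false — a Type II error (false negative).

Type II error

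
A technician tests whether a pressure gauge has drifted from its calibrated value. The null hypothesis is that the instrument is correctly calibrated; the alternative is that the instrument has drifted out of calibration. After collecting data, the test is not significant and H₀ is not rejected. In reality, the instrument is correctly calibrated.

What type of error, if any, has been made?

The test retained a true H₀ — the decision matches the true state.

No error (correct decision).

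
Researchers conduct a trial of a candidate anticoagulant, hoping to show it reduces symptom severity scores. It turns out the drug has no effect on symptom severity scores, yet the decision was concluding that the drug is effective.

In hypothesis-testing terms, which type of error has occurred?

Type I error

The null hypothesis here is that the drug has no effect on symptom severity scores.
'Concluding that the drug is effective' corresponds to rejecting H₀.
H₀ was rejected but H₀ is true — a Type I error (false positive).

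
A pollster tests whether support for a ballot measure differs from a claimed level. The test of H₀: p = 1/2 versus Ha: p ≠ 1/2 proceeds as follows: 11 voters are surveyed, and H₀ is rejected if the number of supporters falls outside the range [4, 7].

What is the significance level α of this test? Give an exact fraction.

29/128

α = P(K ≤ 3 or K ≥ 8 | p = 1/2), K ~ Binomial(11, 1/2).
Each tail has probability (1 + 11 + 55 + 165)/2048; doubling gives α = 464/2048 = 29/128.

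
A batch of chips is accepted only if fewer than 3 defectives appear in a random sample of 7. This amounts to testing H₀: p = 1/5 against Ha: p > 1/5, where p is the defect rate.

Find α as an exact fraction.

2313/15625

α = P(reject H₀ | H₀ true) = P(Y ≥ 3 | p = 1/5), Y ~ Binomial(7, 1/5).
Via the complement, α = 1 − Σ_{j=0}^{2} C(7,j)(1/5)^j(4/5)^{7-j} = 2313/15625.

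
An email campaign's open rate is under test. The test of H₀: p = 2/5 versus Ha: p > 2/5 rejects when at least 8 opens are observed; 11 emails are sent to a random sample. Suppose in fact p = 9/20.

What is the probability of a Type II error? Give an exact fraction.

β = P(fail to reject H₀ | Ha true) = P(S ≤ 7 | p = 9/20), S ~ Binomial(11, 9/20).
Equivalently, β = 1 − P(S ≥ 8) = 4807868226029/5120000000000.

4807868226029/5120000000000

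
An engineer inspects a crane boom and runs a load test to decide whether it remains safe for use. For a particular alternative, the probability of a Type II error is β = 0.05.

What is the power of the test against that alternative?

0.95

Power = 1 − β = 1 − 0.05 = 0.95.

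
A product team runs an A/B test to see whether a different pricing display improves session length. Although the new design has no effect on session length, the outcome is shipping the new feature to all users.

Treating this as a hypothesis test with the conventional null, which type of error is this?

The null hypothesis here is that the new design has no effect on session length.
'Shipping the new feature to all users' corresponds to rejecting H₀.
H₀ was rejected but H₀ is true — a Type I error (false positive).

Type I error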